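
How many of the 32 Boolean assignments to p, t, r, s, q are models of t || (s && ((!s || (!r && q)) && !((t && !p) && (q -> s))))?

Initial set: {T (t || (s && ((!s || (!r && q)) && !((t && !p) && (q -> s)))))}.
T (t || (s && ((!s || (!r && q)) && !((t && !p) && (q -> s))))): β-rule — branch into T t  //  T (s && ((!s || (!r && q)) && !((t && !p) && (q -> s)))).
  branch 1 (add T t):
    ○ open, literals {t=1}.
  branch 2 (add T (s && ((!s || (!r && q)) && !((t && !p) && (q -> s))))):
    T (s && ((!s || (!r && q)) && !((t && !p) && (q -> s)))): α-rule — add T s, T ((!s || (!r && q)) && !((t && !p) && (q -> s))).
    T ((!s || (!r && q)) && !((t && !p) && (q -> s))): α-rule — add T (!s || (!r && q)), T !((t && !p) && (q -> s)).
    T (!s || (!r && q)): β-rule — branch into T !s  //  T (!r && q).
      branch 2.1 (add T !s):
        × closes — contains both s and !s.
      branch 2.2 (add T (!r && q)):
        T (!r && q): α-rule — add T !r, T q.
        T !((t && !p) && (q -> s)): β-rule — branch into F (t && !p)  //  F (q -> s).
          branch 2.2.1 (add F (t && !p)):
            F (t && !p): β-rule — branch into F t  //  F !p.
              branch 2.2.1.1 (add F t):
                ○ open, literals {q=1, r=0, s=1, t=0}.
              branch 2.2.1.2 (add F !p):
                ○ open, literals {p=1, q=1, r=0, s=1}.
          branch 2.2.2 (add F (q -> s)):
            F (q -> s): α-rule — add T q, F s.
            × closes — contains both s and !s.
2 branches closed, 3 open.
Each open branch fixes some atoms; the unmentioned ones are free. Counting distinct full assignments: branch {t=1} (p, r, s, q) contributes 16 new; branch {q=1, r=0, s=1, t=0} (p) contributes 2 new; branch {p=1, q=1, r=0, s=1} (t) contributes 0 new. Total: 18.

18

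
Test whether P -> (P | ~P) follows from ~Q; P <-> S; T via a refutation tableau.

Initial set: {~Q; (P <-> S); T; ~(P -> (P | ~P))}.
~(P -> (P | ~P)): α-rule — add P, ~(P | ~P).
~(P | ~P): α-rule — add ~P, ~~P.
× closes — contains both P and ~P.
All 1 branch closes.
Every branch closed, so the premises entail the conclusion.

Yes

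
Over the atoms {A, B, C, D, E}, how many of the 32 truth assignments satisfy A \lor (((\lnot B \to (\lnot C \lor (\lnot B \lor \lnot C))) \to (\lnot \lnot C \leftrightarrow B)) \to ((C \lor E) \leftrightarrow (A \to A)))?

30

Initial set: {T (A \lor (((\lnot B \to (\lnot C \lor (\lnot B \lor \lnot C))) \to (\lnot \lnot C \leftrightarrow B)) \to ((C \lor E) \leftrightarrow (A \to A))))}.
T (A \lor (((\lnot B \to (\lnot C \lor (\lnot B \lor \lnot C))) \to (\lnot \lnot C \leftrightarrow B)) \to ((C \lor E) \leftrightarrow (A \to A)))): β-rule — branch into T A  //  T (((\lnot B \to (\lnot C \lor (\lnot B \lor \lnot C))) \to (\lnot \lnot C \leftrightarrow B)) \to ((C \lor E) \leftrightarrow (A \to A))).
  branch 1 (add T A):
    ○ open, literals {A=T}.
  branch 2 (add T (((\lnot B \to (\lnot C \lor (\lnot B \lor \lnot C))) \to (\lnot \lnot C \leftrightarrow B)) \to ((C \lor E) \leftrightarrow (A \to A)))):
    T (((\lnot B \to (\lnot C \lor (\lnot B \lor \lnot C))) \to (\lnot \lnot C \leftrightarrow B)) \to ((C \lor E) \leftrightarrow (A \to A))): β-rule — branch into F ((\lnot B \to (\lnot C \lor (\lnot B \lor \lnot C))) \to (\lnot \lnot C \leftrightarrow B))  //  T ((C \lor E) \leftrightarrow (A \to A)).
      branch 2.1 (add F ((\lnot B \to (\lnot C \lor (\lnot B \lor \lnot C))) \to (\lnot \lnot C \leftrightarrow B))):
        F ((\lnot B \to (\lnot C \lor (\lnot B \lor \lnot C))) \to (\lnot \lnot C \leftrightarrow B)): α-rule — add T (\lnot B \to (\lnot C \lor (\lnot B \lor \lnot C))), F (\lnot \lnot C \leftrightarrow B).
        T (\lnot B \to (\lnot C \lor (\lnot B \lor \lnot C))): β-rule — branch into F \lnot B  //  T (\lnot C \lor (\lnot B \lor \lnot C)).
          branch 2.1.1 (add F \lnot B):
            F (\lnot \lnot C \leftrightarrow B): β-rule — branch into T \lnot \lnot C, F B  //  F \lnot \lnot C, T B.
              branch 2.1.1.1 (add T \lnot \lnot C, F B):
                × closes — contains both B and \lnot B.
              branch 2.1.1.2 (add F \lnot \lnot C, T B):
                F \lnot \lnot C: drop double negation, giving F C.
                ○ open, literals {B=T, C=F}.
          branch 2.1.2 (add T (\lnot C \lor (\lnot B \lor \lnot C))):
            F (\lnot \lnot C \leftrightarrow B): β-rule — branch into T \lnot \lnot C, F B  //  F \lnot \lnot C, T B.
              branch 2.1.2.1 (add T \lnot \lnot C, F B):
                T \lnot \lnot C: drop double negation, giving T C.
                T (\lnot C \lor (\lnot B \lor \lnot C)): β-rule — branch into T \lnot C  //  T (\lnot B \lor \lnot C).
                  branch 2.1.2.1.1 (add T \lnot C):
                    × closes — contains both C and \lnot C.
                  branch 2.1.2.1.2 (add T (\lnot B \lor \lnot C)):
                    T (\lnot B \lor \lnot C): β-rule — branch into T \lnot B  //  T \lnot C.
                      branch 2.1.2.1.2.1 (add T \lnot B):
                        ○ open, literals {B=F, C=T}.
                      branch 2.1.2.1.2.2 (add T \lnot C):
                        × closes — contains both C and \lnot C.
              branch 2.1.2.2 (add F \lnot \lnot C, T B):
                F \lnot \lnot C: drop double negation, giving F C.
                T (\lnot C \lor (\lnot B \lor \lnot C)): β-rule — branch into T \lnot C  //  T (\lnot B \lor \lnot C).
                  branch 2.1.2.2.1 (add T \lnot C):
                    ○ open, literals {B=T, C=F}.
                  branch 2.1.2.2.2 (add T (\lnot B \lor \lnot C)):
                    T (\lnot B \lor \lnot C): β-rule — branch into T \lnot B  //  T \lnot C.
                      branch 2.1.2.2.2.1 (add T \lnot B):
                        × closes — contains both B and \lnot B.
                      branch 2.1.2.2.2.2 (add T \lnot C):
                        ○ open, literals {B=T, C=F}.
      branch 2.2 (add T ((C \lor E) \leftrightarrow (A \to A))):
        T ((C \lor E) \leftrightarrow (A \to A)): β-rule — branch into T (C \lor E), T (A \to A)  //  F (C \lor E), F (A \to A).
          branch 2.2.1 (add T (C \lor E), T (A \to A)):
            T (C \lor E): β-rule — branch into T C  //  T E.
              branch 2.2.1.1 (add T C):
                T (A \to A): β-rule — branch into F A  //  T A.
                  branch 2.2.1.1.1 (add F A):
                    ○ open, literals {A=F, C=T}.
                  branch 2.2.1.1.2 (add T A):
                    ○ open, literals {A=T, C=T}.
              branch 2.2.1.2 (add T E):
                T (A \to A): β-rule — branch into F A  //  T A.
                  branch 2.2.1.2.1 (add F A):
                    ○ open, literals {A=F, E=T}.
                  branch 2.2.1.2.2 (add T A):
                    ○ open, literals {A=T, E=T}.
          branch 2.2.2 (add F (C \lor E), F (A \to A)):
            F (C \lor E): α-rule — add F C, F E.
            F (A \to A): α-rule — add T A, F A.
            × closes — contains both A and \lnot A.
5 branches closed, 9 open.
Each open branch fixes some atoms; the unmentioned ones are free. Counting distinct full assignments: branch {A=T} (B, C, D, E) contributes 16 new; branch {B=T, C=F} (A, D, E) contributes 4 new; branch {B=F, C=T} (A, D, E) contributes 4 new; branch {B=T, C=F} (A, D, E) contributes 0 new; branch {B=T, C=F} (A, D, E) contributes 0 new; branch {A=F, C=T} (B, D, E) contributes 4 new; branch {A=T, C=T} (B, D, E) contributes 0 new; branch {A=F, E=T} (B, C, D) contributes 2 new; branch {A=T, E=T} (B, C, D) contributes 0 new. Total: 30.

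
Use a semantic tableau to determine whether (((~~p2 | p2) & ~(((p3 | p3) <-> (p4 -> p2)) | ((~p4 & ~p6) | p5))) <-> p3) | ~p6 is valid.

Not valid

Assume the negation and expand:
Initial set: {~((((~~p2 | p2) & ~(((p3 | p3) <-> (p4 -> p2)) | ((~p4 & ~p6) | p5))) <-> p3) | ~p6)}.
~((((~~p2 | p2) & ~(((p3 | p3) <-> (p4 -> p2)) | ((~p4 & ~p6) | p5))) <-> p3) | ~p6): α-rule — add ~(((~~p2 | p2) & ~(((p3 | p3) <-> (p4 -> p2)) | ((~p4 & ~p6) | p5))) <-> p3), ~~p6.
~(((~~p2 | p2) & ~(((p3 | p3) <-> (p4 -> p2)) | ((~p4 & ~p6) | p5))) <-> p3): β-rule — branch into ((~~p2 | p2) & ~(((p3 | p3) <-> (p4 -> p2)) | ((~p4 & ~p6) | p5))), ~p3  //  ~((~~p2 | p2) & ~(((p3 | p3) <-> (p4 -> p2)) | ((~p4 & ~p6) | p5))), p3.
  branch 1 (add ((~~p2 | p2) & ~(((p3 | p3) <-> (p4 -> p2)) | ((~p4 & ~p6) | p5))), ~p3):
    ((~~p2 | p2) & ~(((p3 | p3) <-> (p4 -> p2)) | ((~p4 & ~p6) | p5))): α-rule — add (~~p2 | p2), ~(((p3 | p3) <-> (p4 -> p2)) | ((~p4 & ~p6) | p5)).
    ~(((p3 | p3) <-> (p4 -> p2)) | ((~p4 & ~p6) | p5)): α-rule — add ~((p3 | p3) <-> (p4 -> p2)), ~((~p4 & ~p6) | p5).
    ~((~p4 & ~p6) | p5): α-rule — add ~(~p4 & ~p6), ~p5.
    (~~p2 | p2): β-rule — branch into ~~p2  //  p2.
      branch 1.1 (add ~~p2):
        ~~p2: drop double negation, giving p2.
        ~((p3 | p3) <-> (p4 -> p2)): β-rule — branch into (p3 | p3), ~(p4 -> p2)  //  ~(p3 | p3), (p4 -> p2).
          branch 1.1.1 (add (p3 | p3), ~(p4 -> p2)):
            ~(p4 -> p2): α-rule — add p4, ~p2.
            × closes — contains both p2 and ~p2.
          branch 1.1.2 (add ~(p3 | p3), (p4 -> p2)):
            ~(p3 | p3): α-rule — add ~p3, ~p3.
            ~(~p4 & ~p6): β-rule — branch into ~~p4  //  ~~p6.
              branch 1.1.2.1 (add ~~p4):
                (p4 -> p2): β-rule — branch into ~p4  //  p2.
                  branch 1.1.2.1.1 (add ~p4):
                    × closes — contains both p4 and ~p4.
                  branch 1.1.2.1.2 (add p2):
                    ○ open, literals {p2=true, p3=false, p4=true, p5=false, p6=true}.
              branch 1.1.2.2 (add ~~p6):
                (p4 -> p2): β-rule — branch into ~p4  //  p2.
                  branch 1.1.2.2.1 (add ~p4):
                    ○ open, literals {p2=true, p3=false, p4=false, p5=false, p6=true}.
                  branch 1.1.2.2.2 (add p2):
                    ○ open, literals {p2=true, p3=false, p5=false, p6=true}.
      branch 1.2 (add p2):
        ~((p3 | p3) <-> (p4 -> p2)): β-rule — branch into (p3 | p3), ~(p4 -> p2)  //  ~(p3 | p3), (p4 -> p2).
          branch 1.2.1 (add (p3 | p3), ~(p4 -> p2)):
            ~(p4 -> p2): α-rule — add p4, ~p2.
            × closes — contains both p2 and ~p2.
          branch 1.2.2 (add ~(p3 | p3), (p4 -> p2)):
            ~(p3 | p3): α-rule — add ~p3, ~p3.
            ~(~p4 & ~p6): β-rule — branch into ~~p4  //  ~~p6.
              branch 1.2.2.1 (add ~~p4):
                (p4 -> p2): β-rule — branch into ~p4  //  p2.
                  branch 1.2.2.1.1 (add ~p4):
                    × closes — contains both p4 and ~p4.
                  branch 1.2.2.1.2 (add p2):
                    ○ open, literals {p2=true, p3=false, p4=true, p5=false, p6=true}.
              branch 1.2.2.2 (add ~~p6):
                (p4 -> p2): β-rule — branch into ~p4  //  p2.
                  branch 1.2.2.2.1 (add ~p4):
                    ○ open, literals {p2=true, p3=false, p4=false, p5=false, p6=true}.
                  branch 1.2.2.2.2 (add p2):
                    ○ open, literals {p2=true, p3=false, p5=false, p6=true}.
  branch 2 (add ~((~~p2 | p2) & ~(((p3 | p3) <-> (p4 -> p2)) | ((~p4 & ~p6) | p5))), p3):
    ~((~~p2 | p2) & ~(((p3 | p3) <-> (p4 -> p2)) | ((~p4 & ~p6) | p5))): β-rule — branch into ~(~~p2 | p2)  //  ~~(((p3 | p3) <-> (p4 -> p2)) | ((~p4 & ~p6) | p5)).
      branch 2.1 (add ~(~~p2 | p2)):
        ~(~~p2 | p2): α-rule — add ~~~p2, ~p2.
        ~~~p2: drop double negation, giving ~p2.
        ○ open, literals {p2=false, p3=true, p6=true}.
      branch 2.2 (add ~~(((p3 | p3) <-> (p4 -> p2)) | ((~p4 & ~p6) | p5))):
        ~~(((p3 | p3) <-> (p4 -> p2)) | ((~p4 & ~p6) | p5)): β-rule — branch into ((p3 | p3) <-> (p4 -> p2))  //  ((~p4 & ~p6) | p5).
          branch 2.2.1 (add ((p3 | p3) <-> (p4 -> p2))):
            ((p3 | p3) <-> (p4 -> p2)): β-rule — branch into (p3 | p3), (p4 -> p2)  //  ~(p3 | p3), ~(p4 -> p2).
              branch 2.2.1.1 (add (p3 | p3), (p4 -> p2)):
                (p3 | p3): β-rule — branch into p3  //  p3.
                  branch 2.2.1.1.1 (add p3):
                    (p4 -> p2): β-rule — branch into ~p4  //  p2.
                      branch 2.2.1.1.1.1 (add ~p4):
                        ○ open, literals {p3=true, p4=false, p6=true}.
                      branch 2.2.1.1.1.2 (add p2):
                        ○ open, literals {p2=true, p3=true, p6=true}.
                  branch 2.2.1.1.2 (add p3):
                    (p4 -> p2): β-rule — branch into ~p4  //  p2.
                      branch 2.2.1.1.2.1 (add ~p4):
                        ○ open, literals {p3=true, p4=false, p6=true}.
                      branch 2.2.1.1.2.2 (add p2):
                        ○ open, literals {p2=true, p3=true, p6=true}.
              branch 2.2.1.2 (add ~(p3 | p3), ~(p4 -> p2)):
                ~(p3 | p3): α-rule — add ~p3, ~p3.
                × closes — contains both p3 and ~p3.
          branch 2.2.2 (add ((~p4 & ~p6) | p5)):
            ((~p4 & ~p6) | p5): β-rule — branch into (~p4 & ~p6)  //  p5.
              branch 2.2.2.1 (add (~p4 & ~p6)):
                (~p4 & ~p6): α-rule — add ~p4, ~p6.
                × closes — contains both p6 and ~p6.
              branch 2.2.2.2 (add p5):
                ○ open, literals {p3=true, p5=true, p6=true}.
6 branches closed, 12 open.
An open branch gives a countermodel: p2=true, p3=false, p4=true, p5=false, p6=true (unmentioned atoms arbitrary); under it the original formula is false.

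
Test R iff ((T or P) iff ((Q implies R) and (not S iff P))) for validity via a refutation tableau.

Not valid

Assume the negation and expand:
Initial set: {not (R iff ((T or P) iff ((Q implies R) and (not S iff P))))}.
not (R iff ((T or P) iff ((Q implies R) and (not S iff P)))): β-rule — branch into R, not ((T or P) iff ((Q implies R) and (not S iff P)))  //  not R, ((T or P) iff ((Q implies R) and (not S iff P))).
  branch 1 (add R, not ((T or P) iff ((Q implies R) and (not S iff P)))):
    not ((T or P) iff ((Q implies R) and (not S iff P))): β-rule — branch into (T or P), not ((Q implies R) and (not S iff P))  //  not (T or P), ((Q implies R) and (not S iff P)).
      branch 1.1 (add (T or P), not ((Q implies R) and (not S iff P))):
        (T or P): β-rule — branch into T  //  P.
          branch 1.1.1 (add T):
            not ((Q implies R) and (not S iff P)): β-rule — branch into not (Q implies R)  //  not (not S iff P).
              branch 1.1.1.1 (add not (Q implies R)):
                not (Q implies R): α-rule — add Q, not R.
                × closes — contains both R and not R.
              branch 1.1.1.2 (add not (not S iff P)):
                not (not S iff P): β-rule — branch into not S, not P  //  not not S, P.
                  branch 1.1.1.2.1 (add not S, not P):
                    ○ open, literals {P=0, R=1, S=0, T=1}.
                  branch 1.1.1.2.2 (add not not S, P):
                    ○ open, literals {P=1, R=1, S=1, T=1}.
          branch 1.1.2 (add P):
            not ((Q implies R) and (not S iff P)): β-rule — branch into not (Q implies R)  //  not (not S iff P).
              branch 1.1.2.1 (add not (Q implies R)):
                not (Q implies R): α-rule — add Q, not R.
                × closes — contains both R and not R.
              branch 1.1.2.2 (add not (not S iff P)):
                not (not S iff P): β-rule — branch into not S, not P  //  not not S, P.
                  branch 1.1.2.2.1 (add not S, not P):
                    × closes — contains both P and not P.
                  branch 1.1.2.2.2 (add not not S, P):
                    ○ open, literals {P=1, R=1, S=1}.
      branch 1.2 (add not (T or P), ((Q implies R) and (not S iff P))):
        not (T or P): α-rule — add not T, not P.
        ((Q implies R) and (not S iff P)): α-rule — add (Q implies R), (not S iff P).
        (Q implies R): β-rule — branch into not Q  //  R.
          branch 1.2.1 (add not Q):
            (not S iff P): β-rule — branch into not S, P  //  not not S, not P.
              branch 1.2.1.1 (add not S, P):
                × closes — contains both P and not P.
              branch 1.2.1.2 (add not not S, not P):
                ○ open, literals {P=0, Q=0, R=1, S=1, T=0}.
          branch 1.2.2 (add R):
            (not S iff P): β-rule — branch into not S, P  //  not not S, not P.
              branch 1.2.2.1 (add not S, P):
                × closes — contains both P and not P.
              branch 1.2.2.2 (add not not S, not P):
                ○ open, literals {P=0, R=1, S=1, T=0}.
  branch 2 (add not R, ((T or P) iff ((Q implies R) and (not S iff P)))):
    ((T or P) iff ((Q implies R) and (not S iff P))): β-rule — branch into (T or P), ((Q implies R) and (not S iff P))  //  not (T or P), not ((Q implies R) and (not S iff P)).
      branch 2.1 (add (T or P), ((Q implies R) and (not S iff P))):
        ((Q implies R) and (not S iff P)): α-rule — add (Q implies R), (not S iff P).
        (T or P): β-rule — branch into T  //  P.
          branch 2.1.1 (add T):
            (Q implies R): β-rule — branch into not Q  //  R.
              branch 2.1.1.1 (add not Q):
                (not S iff P): β-rule — branch into not S, P  //  not not S, not P.
                  branch 2.1.1.1.1 (add not S, P):
                    ○ open, literals {P=1, Q=0, R=0, S=0, T=1}.
                  branch 2.1.1.1.2 (add not not S, not P):
                    ○ open, literals {P=0, Q=0, R=0, S=1, T=1}.
              branch 2.1.1.2 (add R):
                × closes — contains both R and not R.
          branch 2.1.2 (add P):
            (Q implies R): β-rule — branch into not Q  //  R.
              branch 2.1.2.1 (add not Q):
                (not S iff P): β-rule — branch into not S, P  //  not not S, not P.
                  branch 2.1.2.1.1 (add not S, P):
                    ○ open, literals {P=1, Q=0, R=0, S=0}.
                  branch 2.1.2.1.2 (add not not S, not P):
                    × closes — contains both P and not P.
              branch 2.1.2.2 (add R):
                × closes — contains both R and not R.
      branch 2.2 (add not (T or P), not ((Q implies R) and (not S iff P))):
        not (T or P): α-rule — add not T, not P.
        not ((Q implies R) and (not S iff P)): β-rule — branch into not (Q implies R)  //  not (not S iff P).
          branch 2.2.1 (add not (Q implies R)):
            not (Q implies R): α-rule — add Q, not R.
            ○ open, literals {P=0, Q=1, R=0, T=0}.
          branch 2.2.2 (add not (not S iff P)):
            not (not S iff P): β-rule — branch into not S, not P  //  not not S, P.
              branch 2.2.2.1 (add not S, not P):
                ○ open, literals {P=0, R=0, S=0, T=0}.
              branch 2.2.2.2 (add not not S, P):
                × closes — contains both P and not P.
9 branches closed, 10 open.
An open branch gives a countermodel: P=0, R=1, S=0, T=1 (unmentioned atoms arbitrary); under it the original formula is false.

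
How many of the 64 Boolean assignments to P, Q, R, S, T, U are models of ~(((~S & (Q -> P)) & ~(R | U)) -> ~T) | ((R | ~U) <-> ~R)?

16

Initial set: {(~(((~S & (Q -> P)) & ~(R | U)) -> ~T) | ((R | ~U) <-> ~R))}.
(~(((~S & (Q -> P)) & ~(R | U)) -> ~T) | ((R | ~U) <-> ~R)): β-rule — branch into ~(((~S & (Q -> P)) & ~(R | U)) -> ~T)  //  ((R | ~U) <-> ~R).
  branch 1 (add ~(((~S & (Q -> P)) & ~(R | U)) -> ~T)):
    ~(((~S & (Q -> P)) & ~(R | U)) -> ~T): α-rule — add ((~S & (Q -> P)) & ~(R | U)), ~~T.
    ((~S & (Q -> P)) & ~(R | U)): α-rule — add (~S & (Q -> P)), ~(R | U).
    (~S & (Q -> P)): α-rule — add ~S, (Q -> P).
    ~(R | U): α-rule — add ~R, ~U.
    (Q -> P): β-rule — branch into ~Q  //  P.
      branch 1.1 (add ~Q):
        ○ open, literals {Q=false, R=false, S=false, T=true, U=false}.
      branch 1.2 (add P):
        ○ open, literals {P=true, R=false, S=false, T=true, U=false}.
  branch 2 (add ((R | ~U) <-> ~R)):
    ((R | ~U) <-> ~R): β-rule — branch into (R | ~U), ~R  //  ~(R | ~U), ~~R.
      branch 2.1 (add (R | ~U), ~R):
        (R | ~U): β-rule — branch into R  //  ~U.
          branch 2.1.1 (add R):
            × closes — contains both R and ~R.
          branch 2.1.2 (add ~U):
            ○ open, literals {R=false, U=false}.
      branch 2.2 (add ~(R | ~U), ~~R):
        ~(R | ~U): α-rule — add ~R, ~~U.
        × closes — contains both R and ~R.
2 branches closed, 3 open.
Each open branch fixes some atoms; the unmentioned ones are free. Counting distinct full assignments: branch {Q=false, R=false, S=false, T=true, U=false} (P) contributes 2 new; branch {P=true, R=false, S=false, T=true, U=false} (Q) contributes 1 new; branch {R=false, U=false} (P, Q, S, T) contributes 13 new. Total: 16.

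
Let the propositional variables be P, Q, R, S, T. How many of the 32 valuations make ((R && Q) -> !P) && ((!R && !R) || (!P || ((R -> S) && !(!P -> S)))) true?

24

Initial set: {(((R && Q) -> !P) && ((!R && !R) || (!P || ((R -> S) && !(!P -> S)))))}.
(((R && Q) -> !P) && ((!R && !R) || (!P || ((R -> S) && !(!P -> S))))): α-rule — add ((R && Q) -> !P), ((!R && !R) || (!P || ((R -> S) && !(!P -> S)))).
((R && Q) -> !P): β-rule — branch into !(R && Q)  //  !P.
  branch 1 (add !(R && Q)):
    ((!R && !R) || (!P || ((R -> S) && !(!P -> S)))): β-rule — branch into (!R && !R)  //  (!P || ((R -> S) && !(!P -> S))).
      branch 1.1 (add (!R && !R)):
        (!R && !R): α-rule — add !R, !R.
        !(R && Q): β-rule — branch into !R  //  !Q.
          branch 1.1.1 (add !R):
            ○ open, literals {R=F}.
          branch 1.1.2 (add !Q):
            ○ open, literals {Q=F, R=F}.
      branch 1.2 (add (!P || ((R -> S) && !(!P -> S)))):
        !(R && Q): β-rule — branch into !R  //  !Q.
          branch 1.2.1 (add !R):
            (!P || ((R -> S) && !(!P -> S))): β-rule — branch into !P  //  ((R -> S) && !(!P -> S)).
              branch 1.2.1.1 (add !P):
                ○ open, literals {P=F, R=F}.
              branch 1.2.1.2 (add ((R -> S) && !(!P -> S))):
                ((R -> S) && !(!P -> S)): α-rule — add (R -> S), !(!P -> S).
                !(!P -> S): α-rule — add !P, !S.
                (R -> S): β-rule — branch into !R  //  S.
                  branch 1.2.1.2.1 (add !R):
                    ○ open, literals {P=F, R=F, S=F}.
                  branch 1.2.1.2.2 (add S):
                    × closes — contains both S and !S.
          branch 1.2.2 (add !Q):
            (!P || ((R -> S) && !(!P -> S))): β-rule — branch into !P  //  ((R -> S) && !(!P -> S)).
              branch 1.2.2.1 (add !P):
                ○ open, literals {P=F, Q=F}.
              branch 1.2.2.2 (add ((R -> S) && !(!P -> S))):
                ((R -> S) && !(!P -> S)): α-rule — add (R -> S), !(!P -> S).
                !(!P -> S): α-rule — add !P, !S.
                (R -> S): β-rule — branch into !R  //  S.
                  branch 1.2.2.2.1 (add !R):
                    ○ open, literals {P=F, Q=F, R=F, S=F}.
                  branch 1.2.2.2.2 (add S):
                    × closes — contains both S and !S.
  branch 2 (add !P):
    ((!R && !R) || (!P || ((R -> S) && !(!P -> S)))): β-rule — branch into (!R && !R)  //  (!P || ((R -> S) && !(!P -> S))).
      branch 2.1 (add (!R && !R)):
        (!R && !R): α-rule — add !R, !R.
        ○ open, literals {P=F, R=F}.
      branch 2.2 (add (!P || ((R -> S) && !(!P -> S)))):
        (!P || ((R -> S) && !(!P -> S))): β-rule — branch into !P  //  ((R -> S) && !(!P -> S)).
          branch 2.2.1 (add !P):
            ○ open, literals {P=F}.
          branch 2.2.2 (add ((R -> S) && !(!P -> S))):
            ((R -> S) && !(!P -> S)): α-rule — add (R -> S), !(!P -> S).
            !(!P -> S): α-rule — add !P, !S.
            (R -> S): β-rule — branch into !R  //  S.
              branch 2.2.2.1 (add !R):
                ○ open, literals {P=F, R=F, S=F}.
              branch 2.2.2.2 (add S):
                × closes — contains both S and !S.
3 branches closed, 9 open.
Each open branch fixes some atoms; the unmentioned ones are free. Counting distinct full assignments: branch {R=F} (P, Q, S, T) contributes 16 new; branch {Q=F, R=F} (P, S, T) contributes 0 new; branch {P=F, R=F} (Q, S, T) contributes 0 new; branch {P=F, R=F, S=F} (Q, T) contributes 0 new; branch {P=F, Q=F} (R, S, T) contributes 4 new; branch {P=F, Q=F, R=F, S=F} (T) contributes 0 new; branch {P=F, R=F} (Q, S, T) contributes 0 new; branch {P=F} (Q, R, S, T) contributes 4 new; branch {P=F, R=F, S=F} (Q, T) contributes 0 new. Total: 24.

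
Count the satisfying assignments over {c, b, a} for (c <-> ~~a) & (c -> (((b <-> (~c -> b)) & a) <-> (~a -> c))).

Initial set: {T ((c <-> ~~a) & (c -> (((b <-> (~c -> b)) & a) <-> (~a -> c))))}.
T ((c <-> ~~a) & (c -> (((b <-> (~c -> b)) & a) <-> (~a -> c)))): α-rule — add T (c <-> ~~a), T (c -> (((b <-> (~c -> b)) & a) <-> (~a -> c))).
T (c <-> ~~a): β-rule — branch into T c, T ~~a  //  F c, F ~~a.
  branch 1 (add T c, T ~~a):
    T ~~a: drop double negation, giving T a.
    T (c -> (((b <-> (~c -> b)) & a) <-> (~a -> c))): β-rule — branch into F c  //  T (((b <-> (~c -> b)) & a) <-> (~a -> c)).
      branch 1.1 (add F c):
        × closes — contains both c and ~c.
      branch 1.2 (add T (((b <-> (~c -> b)) & a) <-> (~a -> c))):
        T (((b <-> (~c -> b)) & a) <-> (~a -> c)): β-rule — branch into T ((b <-> (~c -> b)) & a), T (~a -> c)  //  F ((b <-> (~c -> b)) & a), F (~a -> c).
          branch 1.2.1 (add T ((b <-> (~c -> b)) & a), T (~a -> c)):
            T ((b <-> (~c -> b)) & a): α-rule — add T (b <-> (~c -> b)), T a.
            T (~a -> c): β-rule — branch into F ~a  //  T c.
              branch 1.2.1.1 (add F ~a):
                T (b <-> (~c -> b)): β-rule — branch into T b, T (~c -> b)  //  F b, F (~c -> b).
                  branch 1.2.1.1.1 (add T b, T (~c -> b)):
                    T (~c -> b): β-rule — branch into F ~c  //  T b.
                      branch 1.2.1.1.1.1 (add F ~c):
                        ○ open, literals {a=1, b=1, c=1}.
                      branch 1.2.1.1.1.2 (add T b):
                        ○ open, literals {a=1, b=1, c=1}.
                  branch 1.2.1.1.2 (add F b, F (~c -> b)):
                    F (~c -> b): α-rule — add T ~c, F b.
                    × closes — contains both c and ~c.
              branch 1.2.1.2 (add T c):
                T (b <-> (~c -> b)): β-rule — branch into T b, T (~c -> b)  //  F b, F (~c -> b).
                  branch 1.2.1.2.1 (add T b, T (~c -> b)):
                    T (~c -> b): β-rule — branch into F ~c  //  T b.
                      branch 1.2.1.2.1.1 (add F ~c):
                        ○ open, literals {a=1, b=1, c=1}.
                      branch 1.2.1.2.1.2 (add T b):
                        ○ open, literals {a=1, b=1, c=1}.
                  branch 1.2.1.2.2 (add F b, F (~c -> b)):
                    F (~c -> b): α-rule — add T ~c, F b.
                    × closes — contains both c and ~c.
          branch 1.2.2 (add F ((b <-> (~c -> b)) & a), F (~a -> c)):
            F (~a -> c): α-rule — add T ~a, F c.
            × closes — contains both a and ~a.
  branch 2 (add F c, F ~~a):
    F ~~a: drop double negation, giving F a.
    T (c -> (((b <-> (~c -> b)) & a) <-> (~a -> c))): β-rule — branch into F c  //  T (((b <-> (~c -> b)) & a) <-> (~a -> c)).
      branch 2.1 (add F c):
        ○ open, literals {a=0, c=0}.
      branch 2.2 (add T (((b <-> (~c -> b)) & a) <-> (~a -> c))):
        T (((b <-> (~c -> b)) & a) <-> (~a -> c)): β-rule — branch into T ((b <-> (~c -> b)) & a), T (~a -> c)  //  F ((b <-> (~c -> b)) & a), F (~a -> c).
          branch 2.2.1 (add T ((b <-> (~c -> b)) & a), T (~a -> c)):
            T ((b <-> (~c -> b)) & a): α-rule — add T (b <-> (~c -> b)), T a.
            × closes — contains both a and ~a.
          branch 2.2.2 (add F ((b <-> (~c -> b)) & a), F (~a -> c)):
            F (~a -> c): α-rule — add T ~a, F c.
            F ((b <-> (~c -> b)) & a): β-rule — branch into F (b <-> (~c -> b))  //  F a.
              branch 2.2.2.1 (add F (b <-> (~c -> b))):
                F (b <-> (~c -> b)): β-rule — branch into T b, F (~c -> b)  //  F b, T (~c -> b).
                  branch 2.2.2.1.1 (add T b, F (~c -> b)):
                    F (~c -> b): α-rule — add T ~c, F b.
                    × closes — contains both b and ~b.
                  branch 2.2.2.1.2 (add F b, T (~c -> b)):
                    T (~c -> b): β-rule — branch into F ~c  //  T b.
                      branch 2.2.2.1.2.1 (add F ~c):
                        × closes — contains both c and ~c.
                      branch 2.2.2.1.2.2 (add T b):
                        × closes — contains both b and ~b.
              branch 2.2.2.2 (add F a):
                ○ open, literals {a=0, c=0}.
8 branches closed, 6 open.
Each open branch fixes some atoms; the unmentioned ones are free. Counting distinct full assignments: branch {a=1, b=1, c=1} (none free) contributes 1 new; branch {a=1, b=1, c=1} (none free) contributes 0 new; branch {a=1, b=1, c=1} (none free) contributes 0 new; branch {a=1, b=1, c=1} (none free) contributes 0 new; branch {a=0, c=0} (b) contributes 2 new; branch {a=0, c=0} (b) contributes 0 new. Total: 3.

3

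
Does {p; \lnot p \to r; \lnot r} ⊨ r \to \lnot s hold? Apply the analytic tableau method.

Initial set: {T p; T (\lnot p \to r); T \lnot r; F (r \to \lnot s)}.
F (r \to \lnot s): α-rule — add T r, F \lnot s.
× closes — contains both r and \lnot r.
All 1 branch closes.
Every branch closed, so the premises entail the conclusion.

Yes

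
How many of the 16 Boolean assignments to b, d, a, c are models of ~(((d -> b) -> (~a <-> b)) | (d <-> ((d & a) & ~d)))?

Initial set: {~(((d -> b) -> (~a <-> b)) | (d <-> ((d & a) & ~d)))}.
~(((d -> b) -> (~a <-> b)) | (d <-> ((d & a) & ~d))): α-rule — add ~((d -> b) -> (~a <-> b)), ~(d <-> ((d & a) & ~d)).
~((d -> b) -> (~a <-> b)): α-rule — add (d -> b), ~(~a <-> b).
~(d <-> ((d & a) & ~d)): β-rule — branch into d, ~((d & a) & ~d)  //  ~d, ((d & a) & ~d).
  branch 1 (add d, ~((d & a) & ~d)):
    (d -> b): β-rule — branch into ~d  //  b.
      branch 1.1 (add ~d):
        × closes — contains both d and ~d.
      branch 1.2 (add b):
        ~(~a <-> b): β-rule — branch into ~a, ~b  //  ~~a, b.
          branch 1.2.1 (add ~a, ~b):
            × closes — contains both b and ~b.
          branch 1.2.2 (add ~~a, b):
            ~((d & a) & ~d): β-rule — branch into ~(d & a)  //  ~~d.
              branch 1.2.2.1 (add ~(d & a)):
                ~(d & a): β-rule — branch into ~d  //  ~a.
                  branch 1.2.2.1.1 (add ~d):
                    × closes — contains both d and ~d.
                  branch 1.2.2.1.2 (add ~a):
                    × closes — contains both a and ~a.
              branch 1.2.2.2 (add ~~d):
                ○ open, literals {a=T, b=T, d=T}.
  branch 2 (add ~d, ((d & a) & ~d)):
    ((d & a) & ~d): α-rule — add (d & a), ~d.
    (d & a): α-rule — add d, a.
    × closes — contains both d and ~d.
5 branches closed, 1 open.
Each open branch fixes some atoms; the unmentioned ones are free. Counting distinct full assignments: branch {a=T, b=T, d=T} (c) contributes 2 new. Total: 2.

2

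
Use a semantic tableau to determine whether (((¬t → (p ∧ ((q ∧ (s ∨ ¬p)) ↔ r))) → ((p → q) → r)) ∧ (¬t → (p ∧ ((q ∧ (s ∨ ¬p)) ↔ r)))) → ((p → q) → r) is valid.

Valid

Assume the negation and expand:
Initial set: {¬((((¬t → (p ∧ ((q ∧ (s ∨ ¬p)) ↔ r))) → ((p → q) → r)) ∧ (¬t → (p ∧ ((q ∧ (s ∨ ¬p)) ↔ r)))) → ((p → q) → r))}.
¬((((¬t → (p ∧ ((q ∧ (s ∨ ¬p)) ↔ r))) → ((p → q) → r)) ∧ (¬t → (p ∧ ((q ∧ (s ∨ ¬p)) ↔ r)))) → ((p → q) → r)): α-rule — add (((¬t → (p ∧ ((q ∧ (s ∨ ¬p)) ↔ r))) → ((p → q) → r)) ∧ (¬t → (p ∧ ((q ∧ (s ∨ ¬p)) ↔ r)))), ¬((p → q) → r).
(((¬t → (p ∧ ((q ∧ (s ∨ ¬p)) ↔ r))) → ((p → q) → r)) ∧ (¬t → (p ∧ ((q ∧ (s ∨ ¬p)) ↔ r)))): α-rule — add ((¬t → (p ∧ ((q ∧ (s ∨ ¬p)) ↔ r))) → ((p → q) → r)), (¬t → (p ∧ ((q ∧ (s ∨ ¬p)) ↔ r))).
¬((p → q) → r): α-rule — add (p → q), ¬r.
((¬t → (p ∧ ((q ∧ (s ∨ ¬p)) ↔ r))) → ((p → q) → r)): β-rule — branch into ¬(¬t → (p ∧ ((q ∧ (s ∨ ¬p)) ↔ r)))  //  ((p → q) → r).
  branch 1 (add ¬(¬t → (p ∧ ((q ∧ (s ∨ ¬p)) ↔ r)))):
    ¬(¬t → (p ∧ ((q ∧ (s ∨ ¬p)) ↔ r))): α-rule — add ¬t, ¬(p ∧ ((q ∧ (s ∨ ¬p)) ↔ r)).
    (¬t → (p ∧ ((q ∧ (s ∨ ¬p)) ↔ r))): β-rule — branch into ¬¬t  //  (p ∧ ((q ∧ (s ∨ ¬p)) ↔ r)).
      branch 1.1 (add ¬¬t):
        × closes — contains both t and ¬t.
      branch 1.2 (add (p ∧ ((q ∧ (s ∨ ¬p)) ↔ r))):
        (p ∧ ((q ∧ (s ∨ ¬p)) ↔ r)): α-rule — add p, ((q ∧ (s ∨ ¬p)) ↔ r).
        (p → q): β-rule — branch into ¬p  //  q.
          branch 1.2.1 (add ¬p):
            × closes — contains both p and ¬p.
          branch 1.2.2 (add q):
            ¬(p ∧ ((q ∧ (s ∨ ¬p)) ↔ r)): β-rule — branch into ¬p  //  ¬((q ∧ (s ∨ ¬p)) ↔ r).
              branch 1.2.2.1 (add ¬p):
                × closes — contains both p and ¬p.
              branch 1.2.2.2 (add ¬((q ∧ (s ∨ ¬p)) ↔ r)):
                ((q ∧ (s ∨ ¬p)) ↔ r): β-rule — branch into (q ∧ (s ∨ ¬p)), r  //  ¬(q ∧ (s ∨ ¬p)), ¬r.
                  branch 1.2.2.2.1 (add (q ∧ (s ∨ ¬p)), r):
                    × closes — contains both r and ¬r.
                  branch 1.2.2.2.2 (add ¬(q ∧ (s ∨ ¬p)), ¬r):
                    ¬((q ∧ (s ∨ ¬p)) ↔ r): β-rule — branch into (q ∧ (s ∨ ¬p)), ¬r  //  ¬(q ∧ (s ∨ ¬p)), r.
                      branch 1.2.2.2.2.1 (add (q ∧ (s ∨ ¬p)), ¬r):
                        (q ∧ (s ∨ ¬p)): α-rule — add q, (s ∨ ¬p).
                        ¬(q ∧ (s ∨ ¬p)): β-rule — branch into ¬q  //  ¬(s ∨ ¬p).
                          branch 1.2.2.2.2.1.1 (add ¬q):
                            × closes — contains both q and ¬q.
                          branch 1.2.2.2.2.1.2 (add ¬(s ∨ ¬p)):
                            ¬(s ∨ ¬p): α-rule — add ¬s, ¬¬p.
                            (s ∨ ¬p): β-rule — branch into s  //  ¬p.
                              branch 1.2.2.2.2.1.2.1 (add s):
                                × closes — contains both s and ¬s.
                              branch 1.2.2.2.2.1.2.2 (add ¬p):
                                × closes — contains both p and ¬p.
                      branch 1.2.2.2.2.2 (add ¬(q ∧ (s ∨ ¬p)), r):
                        × closes — contains both r and ¬r.
  branch 2 (add ((p → q) → r)):
    (¬t → (p ∧ ((q ∧ (s ∨ ¬p)) ↔ r))): β-rule — branch into ¬¬t  //  (p ∧ ((q ∧ (s ∨ ¬p)) ↔ r)).
      branch 2.1 (add ¬¬t):
        (p → q): β-rule — branch into ¬p  //  q.
          branch 2.1.1 (add ¬p):
            ((p → q) → r): β-rule — branch into ¬(p → q)  //  r.
              branch 2.1.1.1 (add ¬(p → q)):
                ¬(p → q): α-rule — add p, ¬q.
                × closes — contains both p and ¬p.
              branch 2.1.1.2 (add r):
                × closes — contains both r and ¬r.
          branch 2.1.2 (add q):
            ((p → q) → r): β-rule — branch into ¬(p → q)  //  r.
              branch 2.1.2.1 (add ¬(p → q)):
                ¬(p → q): α-rule — add p, ¬q.
                × closes — contains both q and ¬q.
              branch 2.1.2.2 (add r):
                × closes — contains both r and ¬r.
      branch 2.2 (add (p ∧ ((q ∧ (s ∨ ¬p)) ↔ r))):
        (p ∧ ((q ∧ (s ∨ ¬p)) ↔ r)): α-rule — add p, ((q ∧ (s ∨ ¬p)) ↔ r).
        (p → q): β-rule — branch into ¬p  //  q.
          branch 2.2.1 (add ¬p):
            × closes — contains both p and ¬p.
          branch 2.2.2 (add q):
            ((p → q) → r): β-rule — branch into ¬(p → q)  //  r.
              branch 2.2.2.1 (add ¬(p → q)):
                ¬(p → q): α-rule — add p, ¬q.
                × closes — contains both q and ¬q.
              branch 2.2.2.2 (add r):
                × closes — contains both r and ¬r.
All 15 branches close.
Every branch closed, so the negation is unsatisfiable and the formula is valid.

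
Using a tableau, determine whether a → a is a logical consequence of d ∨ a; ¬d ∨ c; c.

Yes

Initial set: {(d ∨ a); (¬d ∨ c); c; ¬(a → a)}.
¬(a → a): α-rule — add a, ¬a.
× closes — contains both a and ¬a.
All 1 branch closes.
Every branch closed, so the premises entail the conclusion.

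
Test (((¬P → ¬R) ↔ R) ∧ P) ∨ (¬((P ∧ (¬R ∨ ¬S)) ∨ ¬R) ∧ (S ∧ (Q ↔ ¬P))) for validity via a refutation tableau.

Assume the negation and expand:
Initial set: {¬((((¬P → ¬R) ↔ R) ∧ P) ∨ (¬((P ∧ (¬R ∨ ¬S)) ∨ ¬R) ∧ (S ∧ (Q ↔ ¬P))))}.
¬((((¬P → ¬R) ↔ R) ∧ P) ∨ (¬((P ∧ (¬R ∨ ¬S)) ∨ ¬R) ∧ (S ∧ (Q ↔ ¬P)))): α-rule — add ¬(((¬P → ¬R) ↔ R) ∧ P), ¬(¬((P ∧ (¬R ∨ ¬S)) ∨ ¬R) ∧ (S ∧ (Q ↔ ¬P))).
¬(((¬P → ¬R) ↔ R) ∧ P): β-rule — branch into ¬((¬P → ¬R) ↔ R)  //  ¬P.
  branch 1 (add ¬((¬P → ¬R) ↔ R)):
    ¬(¬((P ∧ (¬R ∨ ¬S)) ∨ ¬R) ∧ (S ∧ (Q ↔ ¬P))): β-rule — branch into ¬¬((P ∧ (¬R ∨ ¬S)) ∨ ¬R)  //  ¬(S ∧ (Q ↔ ¬P)).
      branch 1.1 (add ¬¬((P ∧ (¬R ∨ ¬S)) ∨ ¬R)):
        ¬((¬P → ¬R) ↔ R): β-rule — branch into (¬P → ¬R), ¬R  //  ¬(¬P → ¬R), R.
          branch 1.1.1 (add (¬P → ¬R), ¬R):
            ¬¬((P ∧ (¬R ∨ ¬S)) ∨ ¬R): β-rule — branch into (P ∧ (¬R ∨ ¬S))  //  ¬R.
              branch 1.1.1.1 (add (P ∧ (¬R ∨ ¬S))):
                (P ∧ (¬R ∨ ¬S)): α-rule — add P, (¬R ∨ ¬S).
                (¬P → ¬R): β-rule — branch into ¬¬P  //  ¬R.
                  branch 1.1.1.1.1 (add ¬¬P):
                    (¬R ∨ ¬S): β-rule — branch into ¬R  //  ¬S.
                      branch 1.1.1.1.1.1 (add ¬R):
                        ○ open, literals {P=T, R=F}.
                      branch 1.1.1.1.1.2 (add ¬S):
                        ○ open, literals {P=T, R=F, S=F}.
                  branch 1.1.1.1.2 (add ¬R):
                    (¬R ∨ ¬S): β-rule — branch into ¬R  //  ¬S.
                      branch 1.1.1.1.2.1 (add ¬R):
                        ○ open, literals {P=T, R=F}.
                      branch 1.1.1.1.2.2 (add ¬S):
                        ○ open, literals {P=T, R=F, S=F}.
              branch 1.1.1.2 (add ¬R):
                (¬P → ¬R): β-rule — branch into ¬¬P  //  ¬R.
                  branch 1.1.1.2.1 (add ¬¬P):
                    ○ open, literals {P=T, R=F}.
                  branch 1.1.1.2.2 (add ¬R):
                    ○ open, literals {R=F}.
          branch 1.1.2 (add ¬(¬P → ¬R), R):
            ¬(¬P → ¬R): α-rule — add ¬P, ¬¬R.
            ¬¬((P ∧ (¬R ∨ ¬S)) ∨ ¬R): β-rule — branch into (P ∧ (¬R ∨ ¬S))  //  ¬R.
              branch 1.1.2.1 (add (P ∧ (¬R ∨ ¬S))):
                (P ∧ (¬R ∨ ¬S)): α-rule — add P, (¬R ∨ ¬S).
                × closes — contains both P and ¬P.
              branch 1.1.2.2 (add ¬R):
                × closes — contains both R and ¬R.
      branch 1.2 (add ¬(S ∧ (Q ↔ ¬P))):
        ¬((¬P → ¬R) ↔ R): β-rule — branch into (¬P → ¬R), ¬R  //  ¬(¬P → ¬R), R.
          branch 1.2.1 (add (¬P → ¬R), ¬R):
            ¬(S ∧ (Q ↔ ¬P)): β-rule — branch into ¬S  //  ¬(Q ↔ ¬P).
              branch 1.2.1.1 (add ¬S):
                (¬P → ¬R): β-rule — branch into ¬¬P  //  ¬R.
                  branch 1.2.1.1.1 (add ¬¬P):
                    ○ open, literals {P=T, R=F, S=F}.
                  branch 1.2.1.1.2 (add ¬R):
                    ○ open, literals {R=F, S=F}.
              branch 1.2.1.2 (add ¬(Q ↔ ¬P)):
                (¬P → ¬R): β-rule — branch into ¬¬P  //  ¬R.
                  branch 1.2.1.2.1 (add ¬¬P):
                    ¬(Q ↔ ¬P): β-rule — branch into Q, ¬¬P  //  ¬Q, ¬P.
                      branch 1.2.1.2.1.1 (add Q, ¬¬P):
                        ○ open, literals {P=T, Q=T, R=F}.
                      branch 1.2.1.2.1.2 (add ¬Q, ¬P):
                        × closes — contains both P and ¬P.
                  branch 1.2.1.2.2 (add ¬R):
                    ¬(Q ↔ ¬P): β-rule — branch into Q, ¬¬P  //  ¬Q, ¬P.
                      branch 1.2.1.2.2.1 (add Q, ¬¬P):
                        ○ open, literals {P=T, Q=T, R=F}.
                      branch 1.2.1.2.2.2 (add ¬Q, ¬P):
                        ○ open, literals {P=F, Q=F, R=F}.
          branch 1.2.2 (add ¬(¬P → ¬R), R):
            ¬(¬P → ¬R): α-rule — add ¬P, ¬¬R.
            ¬(S ∧ (Q ↔ ¬P)): β-rule — branch into ¬S  //  ¬(Q ↔ ¬P).
              branch 1.2.2.1 (add ¬S):
                ○ open, literals {P=F, R=T, S=F}.
              branch 1.2.2.2 (add ¬(Q ↔ ¬P)):
                ¬(Q ↔ ¬P): β-rule — branch into Q, ¬¬P  //  ¬Q, ¬P.
                  branch 1.2.2.2.1 (add Q, ¬¬P):
                    × closes — contains both P and ¬P.
                  branch 1.2.2.2.2 (add ¬Q, ¬P):
                    ○ open, literals {P=F, Q=F, R=T}.
  branch 2 (add ¬P):
    ¬(¬((P ∧ (¬R ∨ ¬S)) ∨ ¬R) ∧ (S ∧ (Q ↔ ¬P))): β-rule — branch into ¬¬((P ∧ (¬R ∨ ¬S)) ∨ ¬R)  //  ¬(S ∧ (Q ↔ ¬P)).
      branch 2.1 (add ¬¬((P ∧ (¬R ∨ ¬S)) ∨ ¬R)):
        ¬¬((P ∧ (¬R ∨ ¬S)) ∨ ¬R): β-rule — branch into (P ∧ (¬R ∨ ¬S))  //  ¬R.
          branch 2.1.1 (add (P ∧ (¬R ∨ ¬S))):
            (P ∧ (¬R ∨ ¬S)): α-rule — add P, (¬R ∨ ¬S).
            × closes — contains both P and ¬P.
          branch 2.1.2 (add ¬R):
            ○ open, literals {P=F, R=F}.
      branch 2.2 (add ¬(S ∧ (Q ↔ ¬P))):
        ¬(S ∧ (Q ↔ ¬P)): β-rule — branch into ¬S  //  ¬(Q ↔ ¬P).
          branch 2.2.1 (add ¬S):
            ○ open, literals {P=F, S=F}.
          branch 2.2.2 (add ¬(Q ↔ ¬P)):
            ¬(Q ↔ ¬P): β-rule — branch into Q, ¬¬P  //  ¬Q, ¬P.
              branch 2.2.2.1 (add Q, ¬¬P):
                × closes — contains both P and ¬P.
              branch 2.2.2.2 (add ¬Q, ¬P):
                ○ open, literals {P=F, Q=F}.
6 branches closed, 16 open.
An open branch gives a countermodel: P=T, R=F (unmentioned atoms arbitrary); under it the original formula is false.

Not valid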